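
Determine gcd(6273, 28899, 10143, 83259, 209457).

gcd(6273, 28899): 28899 = 4·6273 + 3807; 6273 = 1·3807 + 2466; 3807 = 1·2466 + 1341; 2466 = 1·1341 + 1125; 1341 = 1·1125 + 216; 1125 = 5·216 + 45; 216 = 4·45 + 36; 45 = 1·36 + 9; 36 = 4·9 + 0 → 9
gcd(9, 10143): 10143 = 1127·9 + 0 → 9
gcd(9, 83259): 83259 = 9251·9 + 0 → 9
gcd(9, 209457): 209457 = 23273·9 + 0 → 9

9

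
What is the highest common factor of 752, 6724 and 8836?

4

752 = 2⁴ · 47; 6724 = 2² · 41²; 8836 = 2² · 47²
gcd takes min exponent of each prime: 2² = 4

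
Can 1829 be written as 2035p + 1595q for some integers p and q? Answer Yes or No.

gcd(2035, 1595): 2035 = 1·1595 + 440; 1595 = 3·440 + 275; 440 = 1·275 + 165; 275 = 1·165 + 110; 165 = 1·110 + 55; 110 = 2·55 + 0 → 55
55 does not divide 1829, so a solution does not exist.

No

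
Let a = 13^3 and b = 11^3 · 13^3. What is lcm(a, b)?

max exponent per prime: 11^3 · 13^3 = 2924207

2924207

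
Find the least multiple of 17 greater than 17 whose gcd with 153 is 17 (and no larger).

153 = 17·9. Any k with gcd(k, 153) = 17 is a multiple of 17, say 17s, with s coprime to 9.
Need s > 17/17, so s ≥ 2. First s ≥ 2 with gcd(s, 9) = 1 is s = 2. Thus k = 17·2 = 34.

34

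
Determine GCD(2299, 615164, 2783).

2299 = 11² · 19; 615164 = 2² · 11² · 31 · 41; 2783 = 11² · 23
gcd takes min exponent of each prime: 11² = 121

121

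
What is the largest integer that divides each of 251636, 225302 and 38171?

133

251636 = 2² · 7 · 11 · 19 · 43; 225302 = 2 · 7² · 11² · 19; 38171 = 7² · 19 · 41
gcd takes min exponent of each prime: 7 · 19 = 133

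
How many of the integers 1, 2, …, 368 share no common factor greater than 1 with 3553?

3553 = 11·17·19. Inclusion–exclusion on these primes:
368 − ⌊368/11⌋ − ⌊368/17⌋ − ⌊368/19⌋ + ⌊368/187⌋ + ⌊368/209⌋ + ⌊368/323⌋ − ⌊368/3553⌋ = 298

298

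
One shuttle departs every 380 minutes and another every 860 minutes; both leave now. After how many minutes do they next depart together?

380 = 2² · 5 · 19; 860 = 2² · 5 · 43
max exponents: 2² · 5 · 19 · 43 = 16340

16340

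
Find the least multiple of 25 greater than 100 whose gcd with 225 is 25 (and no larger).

Multiples of 25 above 100: 25·5, 25·6, … . Need the cofactor coprime to 225/25 = 9.
Checking s = 5, 6, … the first with gcd(s, 9) = 1 is s = 5, giving 125.

125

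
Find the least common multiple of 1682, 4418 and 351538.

776547442

1682 = 2 · 29²; 4418 = 2 · 47²; 351538 = 2 · 11 · 19 · 29²
lcm takes max exponent of each prime: 2 · 11 · 19 · 29² · 47² = 776547442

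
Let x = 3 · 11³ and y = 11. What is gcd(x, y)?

11

min exponent per shared prime: 11 = 11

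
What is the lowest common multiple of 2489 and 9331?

23224859

gcd first: 9331 = 3·2489 + 1864; 2489 = 1·1864 + 625; 1864 = 2·625 + 614; 625 = 1·614 + 11; 614 = 55·11 + 9; 11 = 1·9 + 2; 9 = 4·2 + 1; 2 = 2·1 + 0 → gcd = 1
lcm = 2489·9331/gcd = 23224859/1 = 23224859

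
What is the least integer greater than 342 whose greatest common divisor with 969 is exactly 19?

969 = 19·51. Any k with gcd(k, 969) = 19 is a multiple of 19, say 19s, with s coprime to 51.
Need s > 342/19, so s ≥ 19. First s ≥ 19 with gcd(s, 51) = 1 is s = 19. Thus k = 19·19 = 361.

361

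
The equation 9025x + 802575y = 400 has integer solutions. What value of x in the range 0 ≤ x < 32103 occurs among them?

17341

gcd(9025, 802575) = 25 (Euclid: 802575 = 88·9025 + 8375; 9025 = 1·8375 + 650; 8375 = 12·650 + 575; 650 = 1·575 + 75; 575 = 7·75 + 50; 75 = 1·50 + 25; 50 = 2·25 + 0), and 25 | 400.
Extended Euclid: 9025·(11116) + 802575·(-125) = 25. Scale by 16: x₀ = 177856.
General solution x = x₀ + 32103t; reducing mod 32103 gives x = 17341 (and y = -195).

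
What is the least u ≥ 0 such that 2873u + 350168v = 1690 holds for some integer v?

gcd(2873, 350168) = 169 (Euclid: 350168 = 121·2873 + 2535; 2873 = 1·2535 + 338; 2535 = 7·338 + 169; 338 = 2·169 + 0), and 169 | 1690.
Extended Euclid: 2873·(-975) + 350168·(8) = 169. Scale by 10: u₀ = -9750.
General solution u = u₀ + 2072t; reducing mod 2072 gives u = 610 (and v = -5).

610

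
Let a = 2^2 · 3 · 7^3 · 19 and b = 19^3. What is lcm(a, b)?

max exponent per prime: 2^2 · 3 · 7^3 · 19^3 = 28231644

28231644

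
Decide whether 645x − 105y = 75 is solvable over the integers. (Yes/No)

Yes

By Bézout, 645x − 105y = 75 has integer solutions iff gcd(645, 105) | 75.
Euclid: 645 = 6·105 + 15; 105 = 7·15 + 0. gcd = 15; 75 mod 15 = 0. Yes.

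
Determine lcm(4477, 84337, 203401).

lcm(4477, 84337) = 4477·84337/gcd = 377576749/121 = 3120469
lcm(3120469, 203401) = 3120469·203401/gcd = 634706515069/4961 = 127939229

127939229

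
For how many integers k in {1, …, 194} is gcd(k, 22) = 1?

Prime factors of 22: 2, 11. Count integers ≤ 194 divisible by none of them.
By inclusion–exclusion: 194 − ⌊194/2⌋ − ⌊194/11⌋ + ⌊194/22⌋ = 88.

88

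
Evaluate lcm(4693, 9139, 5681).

4693 = 13 · 19²; 9139 = 13 · 19 · 37; 5681 = 13 · 19 · 23
lcm takes max exponent of each prime: 13 · 19² · 23 · 37 = 3993743

3993743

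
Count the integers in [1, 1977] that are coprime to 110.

719

110 = 2·5·11. Inclusion–exclusion on these primes:
1977 − ⌊1977/2⌋ − ⌊1977/5⌋ − ⌊1977/11⌋ + ⌊1977/10⌋ + ⌊1977/22⌋ + ⌊1977/55⌋ − ⌊1977/110⌋ = 719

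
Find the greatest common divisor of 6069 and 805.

7

Euclid: 6069 = 7·805 + 434; 805 = 1·434 + 371; 434 = 1·371 + 63; 371 = 5·63 + 56; 63 = 1·56 + 7; 56 = 8·7 + 0. Last nonzero remainder: 7.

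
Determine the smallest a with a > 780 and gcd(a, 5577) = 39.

819

Multiples of 39 above 780: 39·21, 39·22, … . Need the cofactor coprime to 5577/39 = 143.
Checking s = 21, 22, … the first with gcd(s, 143) = 1 is s = 21, giving 819.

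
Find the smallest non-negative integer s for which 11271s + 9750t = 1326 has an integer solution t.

206

Reduce mod 9750: 11271s ≡ 1326 (mod 9750). With g = gcd(11271, 9750) = 39 dividing 1326, divide through: 289s ≡ 34 (mod 250).
Since gcd(289, 250) = 1, s ≡ 34·(289)⁻¹ ≡ 206 (mod 250). Smallest non-negative: 206.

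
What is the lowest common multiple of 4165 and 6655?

5543615

4165 = 5 · 7² · 17; 6655 = 5 · 11³
max exponents: 5 · 7² · 11³ · 17 = 5543615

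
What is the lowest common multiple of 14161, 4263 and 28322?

2464014

14161 = 7² · 17²; 4263 = 3 · 7² · 29; 28322 = 2 · 7² · 17²
lcm takes max exponent of each prime: 2 · 3 · 7² · 17² · 29 = 2464014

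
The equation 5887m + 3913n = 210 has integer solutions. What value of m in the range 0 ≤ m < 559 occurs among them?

Reduce mod 3913: 5887m ≡ 210 (mod 3913). With g = gcd(5887, 3913) = 7 dividing 210, divide through: 841m ≡ 30 (mod 559).
Since gcd(841, 559) = 1, m ≡ 30·(841)⁻¹ ≡ 12 (mod 559). Smallest non-negative: 12.

12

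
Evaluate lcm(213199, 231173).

gcd first: 231173 = 1·213199 + 17974; 213199 = 11·17974 + 15485; 17974 = 1·15485 + 2489; 15485 = 6·2489 + 551; 2489 = 4·551 + 285; 551 = 1·285 + 266; 285 = 1·266 + 19; 266 = 14·19 + 0 → gcd = 19
lcm = 213199·231173/gcd = 49285852427/19 = 2593992233

2593992233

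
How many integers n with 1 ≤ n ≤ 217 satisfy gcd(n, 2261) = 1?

2261 = 7·17·19. Inclusion–exclusion on these primes:
217 − ⌊217/7⌋ − ⌊217/17⌋ − ⌊217/19⌋ + ⌊217/119⌋ + ⌊217/133⌋ + ⌊217/323⌋ − ⌊217/2261⌋ = 165

165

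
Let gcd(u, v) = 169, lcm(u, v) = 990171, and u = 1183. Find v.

u·v = gcd·lcm = 169·990171 = 167338899, so v = 167338899/1183 = 141453.

141453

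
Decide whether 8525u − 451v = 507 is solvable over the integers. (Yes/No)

gcd(8525, 451): 8525 = 18·451 + 407; 451 = 1·407 + 44; 407 = 9·44 + 11; 44 = 4·11 + 0 → 11
11 does not divide 507, so a solution does not exist.

No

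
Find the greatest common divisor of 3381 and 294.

3381 = 3 · 7² · 23
294 = 2 · 3 · 7²
Common: 3 · 7² = 147

147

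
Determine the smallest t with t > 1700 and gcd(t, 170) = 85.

Multiples of 85 above 1700: 85·21, 85·22, … . Need the cofactor coprime to 170/85 = 2.
Checking s = 21, 22, … the first with gcd(s, 2) = 1 is s = 21, giving 1785.

1785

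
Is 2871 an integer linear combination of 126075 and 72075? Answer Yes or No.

No

By Bézout, 126075u − 72075v = 2871 has integer solutions iff gcd(126075, 72075) | 2871.
Euclid: 126075 = 1·72075 + 54000; 72075 = 1·54000 + 18075; 54000 = 2·18075 + 17850; 18075 = 1·17850 + 225; 17850 = 79·225 + 75; 225 = 3·75 + 0. gcd = 75; 2871 mod 75 = 21. No.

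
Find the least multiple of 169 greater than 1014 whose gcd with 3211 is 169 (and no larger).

1183

Multiples of 169 above 1014: 169·7, 169·8, … . Need the cofactor coprime to 3211/169 = 19.
Checking s = 7, 8, … the first with gcd(s, 19) = 1 is s = 7, giving 1183.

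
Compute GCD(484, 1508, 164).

gcd(484, 1508): 1508 = 3·484 + 56; 484 = 8·56 + 36; 56 = 1·36 + 20; 36 = 1·20 + 16; 20 = 1·16 + 4; 16 = 4·4 + 0 → 4
gcd(4, 164): 164 = 41·4 + 0 → 4

4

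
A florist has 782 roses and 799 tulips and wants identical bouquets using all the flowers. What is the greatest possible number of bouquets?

782 = 2 · 17 · 23
799 = 17 · 47
Common: 17 = 17

17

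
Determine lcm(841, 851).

841 = 29²; 851 = 23 · 37
max exponents: 23 · 29² · 37 = 715691

715691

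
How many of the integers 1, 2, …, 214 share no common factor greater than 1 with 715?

Prime factors of 715: 5, 11, 13. Count integers ≤ 214 divisible by none of them.
By inclusion–exclusion: 214 − ⌊214/5⌋ − ⌊214/11⌋ − ⌊214/13⌋ + ⌊214/55⌋ + ⌊214/65⌋ + ⌊214/143⌋ − ⌊214/715⌋ = 144.

144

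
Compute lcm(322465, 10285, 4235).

38373335

322465 = 5 · 11² · 13 · 41; 10285 = 5 · 11² · 17; 4235 = 5 · 7 · 11²
lcm takes max exponent of each prime: 5 · 7 · 11² · 13 · 17 · 41 = 38373335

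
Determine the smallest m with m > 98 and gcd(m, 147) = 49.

Multiples of 49 above 98: 49·3, 49·4, … . Need the cofactor coprime to 147/49 = 3.
Checking s = 3, 4, … the first with gcd(s, 3) = 1 is s = 4, giving 196.

196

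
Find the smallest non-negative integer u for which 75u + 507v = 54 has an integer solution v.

21

Euclid: 507 = 6·75 + 57; 75 = 1·57 + 18; 57 = 3·18 + 3; 18 = 6·3 + 0 → gcd = 3; 54 = 3·18.
Back-substitution yields 75·(-27) + 507·(4) = 3, so one solution is u = -27·18 = -486, v = 4·18 = 72.
Solutions in u differ by 507/3 = 169; the one in [0, 169) is -486 mod 169 = 21.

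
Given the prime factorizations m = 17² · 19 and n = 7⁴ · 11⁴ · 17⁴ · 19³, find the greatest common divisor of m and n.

min exponent per shared prime: 17² · 19 = 5491

5491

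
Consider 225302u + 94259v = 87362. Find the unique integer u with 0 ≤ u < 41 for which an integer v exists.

Reduce mod 94259: 225302u ≡ 87362 (mod 94259). With g = gcd(225302, 94259) = 2299 dividing 87362, divide through: 98u ≡ 38 (mod 41).
Since gcd(98, 41) = 1, u ≡ 38·(98)⁻¹ ≡ 28 (mod 41). Smallest non-negative: 28.

28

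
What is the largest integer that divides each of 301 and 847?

7

Euclid: 847 = 2·301 + 245; 301 = 1·245 + 56; 245 = 4·56 + 21; 56 = 2·21 + 14; 21 = 1·14 + 7; 14 = 2·7 + 0. Last nonzero remainder: 7.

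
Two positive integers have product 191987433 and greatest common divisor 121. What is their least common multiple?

For any two positive integers, gcd × lcm equals their product. Hence lcm = 191987433 / 121 = 1586673.

1586673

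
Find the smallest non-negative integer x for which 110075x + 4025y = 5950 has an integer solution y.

gcd(110075, 4025) = 175 (Euclid: 110075 = 27·4025 + 1400; 4025 = 2·1400 + 1225; 1400 = 1·1225 + 175; 1225 = 7·175 + 0), and 175 | 5950.
Extended Euclid: 110075·(3) + 4025·(-82) = 175. Scale by 34: x₀ = 102.
General solution x = x₀ + 23t; reducing mod 23 gives x = 10 (and y = -272).

10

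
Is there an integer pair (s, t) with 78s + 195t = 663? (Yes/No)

Yes

By Bézout, 78s + 195t = 663 has integer solutions iff gcd(78, 195) | 663.
Euclid: 195 = 2·78 + 39; 78 = 2·39 + 0. gcd = 39; 663 mod 39 = 0. Yes.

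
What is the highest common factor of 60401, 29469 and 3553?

209

gcd(60401, 29469): 60401 = 2·29469 + 1463; 29469 = 20·1463 + 209; 1463 = 7·209 + 0 → 209
gcd(209, 3553): 3553 = 17·209 + 0 → 209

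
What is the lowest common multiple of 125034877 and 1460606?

125034877 = 11 · 19² · 23 · 37²; 1460606 = 2 · 7 · 17² · 19²
max exponents: 2 · 7 · 11 · 17² · 19² · 23 · 37² = 505891112342

505891112342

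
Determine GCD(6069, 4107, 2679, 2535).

3

gcd(6069, 4107): 6069 = 1·4107 + 1962; 4107 = 2·1962 + 183; 1962 = 10·183 + 132; 183 = 1·132 + 51; 132 = 2·51 + 30; 51 = 1·30 + 21; 30 = 1·21 + 9; 21 = 2·9 + 3; 9 = 3·3 + 0 → 3
gcd(3, 2679): 2679 = 893·3 + 0 → 3
gcd(3, 2535): 2535 = 845·3 + 0 → 3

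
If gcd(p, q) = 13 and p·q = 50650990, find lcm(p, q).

For any two positive integers, gcd × lcm equals their product. Hence lcm = 50650990 / 13 = 3896230.

3896230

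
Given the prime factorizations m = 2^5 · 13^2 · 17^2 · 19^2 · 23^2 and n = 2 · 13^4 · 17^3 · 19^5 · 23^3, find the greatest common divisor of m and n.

18654233858

min exponent per shared prime: 2 · 13^2 · 17^2 · 19^2 · 23^2 = 18654233858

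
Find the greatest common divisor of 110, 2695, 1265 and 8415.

55

110 = 2 · 5 · 11; 2695 = 5 · 7² · 11; 1265 = 5 · 11 · 23; 8415 = 3² · 5 · 11 · 17
gcd takes min exponent of each prime: 5 · 11 = 55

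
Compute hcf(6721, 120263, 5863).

6721 = 11 · 13 · 47; 120263 = 11 · 13 · 29²; 5863 = 11 · 13 · 41
gcd takes min exponent of each prime: 11 · 13 = 143

143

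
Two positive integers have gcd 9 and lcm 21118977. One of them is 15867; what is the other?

11979

m·n = gcd·lcm = 9·21118977 = 190070793, so n = 190070793/15867 = 11979.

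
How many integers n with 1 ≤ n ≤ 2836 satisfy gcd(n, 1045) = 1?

1045 = 5·11·19. Inclusion–exclusion on these primes:
2836 − ⌊2836/5⌋ − ⌊2836/11⌋ − ⌊2836/19⌋ + ⌊2836/55⌋ + ⌊2836/95⌋ + ⌊2836/209⌋ − ⌊2836/1045⌋ = 1954

1954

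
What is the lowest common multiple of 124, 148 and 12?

13764

124 = 2² · 31; 148 = 2² · 37; 12 = 2² · 3
lcm takes max exponent of each prime: 2² · 3 · 31 · 37 = 13764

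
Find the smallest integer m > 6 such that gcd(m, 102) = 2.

8

Multiples of 2 above 6: 2·4, 2·5, … . Need the cofactor coprime to 102/2 = 51.
Checking s = 4, 5, … the first with gcd(s, 51) = 1 is s = 4, giving 8.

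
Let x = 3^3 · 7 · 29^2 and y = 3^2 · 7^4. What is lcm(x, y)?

max exponent per prime: 3^3 · 7^4 · 29^2 = 54519507

54519507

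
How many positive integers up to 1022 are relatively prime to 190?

387

Prime factors of 190: 2, 5, 19. Count integers ≤ 1022 divisible by none of them.
By inclusion–exclusion: 1022 − ⌊1022/2⌋ − ⌊1022/5⌋ − ⌊1022/19⌋ + ⌊1022/10⌋ + ⌊1022/38⌋ + ⌊1022/95⌋ − ⌊1022/190⌋ = 387.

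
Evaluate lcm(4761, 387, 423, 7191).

163573677

lcm(4761, 387) = 4761·387/gcd = 1842507/9 = 204723
lcm(204723, 423) = 204723·423/gcd = 86597829/9 = 9621981
lcm(9621981, 7191) = 9621981·7191/gcd = 69191665371/423 = 163573677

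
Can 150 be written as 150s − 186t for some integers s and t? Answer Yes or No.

Yes

gcd(150, 186): 186 = 1·150 + 36; 150 = 4·36 + 6; 36 = 6·6 + 0 → 6
6 divides 150, so a solution exists.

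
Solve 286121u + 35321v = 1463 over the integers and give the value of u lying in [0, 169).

gcd(286121, 35321) = 209 (Euclid: 286121 = 8·35321 + 3553; 35321 = 9·3553 + 3344; 3553 = 1·3344 + 209; 3344 = 16·209 + 0), and 209 | 1463.
Extended Euclid: 286121·(10) + 35321·(-81) = 209. Scale by 7: u₀ = 70.
General solution u = u₀ + 169t; reducing mod 169 gives u = 70 (and v = -567).

70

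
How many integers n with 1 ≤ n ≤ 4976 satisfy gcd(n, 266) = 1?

2021

266 = 2·7·19. Inclusion–exclusion on these primes:
4976 − ⌊4976/2⌋ − ⌊4976/7⌋ − ⌊4976/19⌋ + ⌊4976/14⌋ + ⌊4976/38⌋ + ⌊4976/133⌋ − ⌊4976/266⌋ = 2021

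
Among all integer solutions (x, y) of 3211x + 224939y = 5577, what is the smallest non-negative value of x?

352

Euclid: 224939 = 70·3211 + 169; 3211 = 19·169 + 0 → gcd = 169; 5577 = 169·33.
Back-substitution yields 3211·(-70) + 224939·(1) = 169, so one solution is x = -70·33 = -2310, y = 1·33 = 33.
Solutions in x differ by 224939/169 = 1331; the one in [0, 1331) is -2310 mod 1331 = 352.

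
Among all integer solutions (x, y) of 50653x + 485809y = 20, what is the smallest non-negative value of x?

161655

gcd(50653, 485809) = 1 (Euclid: 485809 = 9·50653 + 29932; 50653 = 1·29932 + 20721; 29932 = 1·20721 + 9211; 20721 = 2·9211 + 2299; 9211 = 4·2299 + 15; 2299 = 153·15 + 4; 15 = 3·4 + 3; 4 = 1·3 + 1; 3 = 3·1 + 0), and 1 | 20.
Extended Euclid: 50653·(129535) + 485809·(-13506) = 1. Scale by 20: x₀ = 2590700.
General solution x = x₀ + 485809t; reducing mod 485809 gives x = 161655 (and y = -16855).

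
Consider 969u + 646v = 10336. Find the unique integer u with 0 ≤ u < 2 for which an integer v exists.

gcd(969, 646) = 323 (Euclid: 969 = 1·646 + 323; 646 = 2·323 + 0), and 323 | 10336.
Extended Euclid: 969·(1) + 646·(-1) = 323. Scale by 32: u₀ = 32.
General solution u = u₀ + 2t; reducing mod 2 gives u = 0 (and v = 16).

0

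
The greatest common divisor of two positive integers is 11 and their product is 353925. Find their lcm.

32175

gcd·lcm = product, so lcm = 353925/11 = 32175.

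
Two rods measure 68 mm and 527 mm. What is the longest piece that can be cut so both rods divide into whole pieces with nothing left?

Euclid: 527 = 7·68 + 51; 68 = 1·51 + 17; 51 = 3·17 + 0. Last nonzero remainder: 17.

17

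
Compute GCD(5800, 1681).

5800 = 2³ · 5² · 29
1681 = 41²
Common: 1 = 1

1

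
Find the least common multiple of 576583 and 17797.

gcd first: 576583 = 32·17797 + 7079; 17797 = 2·7079 + 3639; 7079 = 1·3639 + 3440; 3639 = 1·3440 + 199; 3440 = 17·199 + 57; 199 = 3·57 + 28; 57 = 2·28 + 1; 28 = 28·1 + 0 → gcd = 1
lcm = 576583·17797/gcd = 10261447651/1 = 10261447651

10261447651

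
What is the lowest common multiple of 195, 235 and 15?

195 = 3 · 5 · 13; 235 = 5 · 47; 15 = 3 · 5
lcm takes max exponent of each prime: 3 · 5 · 13 · 47 = 9165

9165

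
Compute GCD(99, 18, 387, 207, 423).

9

gcd(99, 18): 99 = 5·18 + 9; 18 = 2·9 + 0 → 9
gcd(9, 387): 387 = 43·9 + 0 → 9
gcd(9, 207): 207 = 23·9 + 0 → 9
gcd(9, 423): 423 = 47·9 + 0 → 9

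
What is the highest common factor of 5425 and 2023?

5425 = 5² · 7 · 31
2023 = 7 · 17²
Common: 7 = 7

7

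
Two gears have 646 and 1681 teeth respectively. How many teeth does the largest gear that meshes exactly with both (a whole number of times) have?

646 = 2 · 17 · 19
1681 = 41²
Common: 1 = 1

1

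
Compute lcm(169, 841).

169 = 13²; 841 = 29²
max exponents: 13² · 29² = 142129

142129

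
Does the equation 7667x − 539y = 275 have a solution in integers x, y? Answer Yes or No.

Yes

By Bézout, 7667x − 539y = 275 has integer solutions iff gcd(7667, 539) | 275.
Euclid: 7667 = 14·539 + 121; 539 = 4·121 + 55; 121 = 2·55 + 11; 55 = 5·11 + 0. gcd = 11; 275 mod 11 = 0. Yes.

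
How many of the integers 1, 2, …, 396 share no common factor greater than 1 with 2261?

2261 = 7·17·19. Inclusion–exclusion on these primes:
396 − ⌊396/7⌋ − ⌊396/17⌋ − ⌊396/19⌋ + ⌊396/119⌋ + ⌊396/133⌋ + ⌊396/323⌋ − ⌊396/2261⌋ = 303

303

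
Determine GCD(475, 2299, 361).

19

gcd(475, 2299): 2299 = 4·475 + 399; 475 = 1·399 + 76; 399 = 5·76 + 19; 76 = 4·19 + 0 → 19
gcd(19, 361): 361 = 19·19 + 0 → 19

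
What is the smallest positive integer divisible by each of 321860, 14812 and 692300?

lcm(321860, 14812) = 321860·14812/gcd = 4767390320/28 = 170263940
lcm(170263940, 692300) = 170263940·692300/gcd = 117873725662000/3220 = 36606747100

36606747100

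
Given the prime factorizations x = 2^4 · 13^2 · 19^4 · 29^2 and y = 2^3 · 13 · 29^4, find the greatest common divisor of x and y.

min exponent per shared prime: 2^3 · 13 · 29^2 = 87464

87464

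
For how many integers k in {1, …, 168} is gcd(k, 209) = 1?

145

Prime factors of 209: 11, 19. Count integers ≤ 168 divisible by none of them.
By inclusion–exclusion: 168 − ⌊168/11⌋ − ⌊168/19⌋ + ⌊168/209⌋ = 145.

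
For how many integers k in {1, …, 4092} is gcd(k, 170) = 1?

1541

Prime factors of 170: 2, 5, 17. Count integers ≤ 4092 divisible by none of them.
By inclusion–exclusion: 4092 − ⌊4092/2⌋ − ⌊4092/5⌋ − ⌊4092/17⌋ + ⌊4092/10⌋ + ⌊4092/34⌋ + ⌊4092/85⌋ − ⌊4092/170⌋ = 1541.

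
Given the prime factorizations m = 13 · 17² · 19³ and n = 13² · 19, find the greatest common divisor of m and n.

min exponent per shared prime: 13 · 19 = 247

247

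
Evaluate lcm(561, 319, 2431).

lcm(561, 319) = 561·319/gcd = 178959/11 = 16269
lcm(16269, 2431) = 16269·2431/gcd = 39549939/187 = 211497

211497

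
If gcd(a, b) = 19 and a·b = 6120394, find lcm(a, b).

322126

Since gcd(a,b)·lcm(a,b) = ab, lcm = 6120394/19 = 322126.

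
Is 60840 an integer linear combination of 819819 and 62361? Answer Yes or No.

Yes

gcd(819819, 62361): 819819 = 13·62361 + 9126; 62361 = 6·9126 + 7605; 9126 = 1·7605 + 1521; 7605 = 5·1521 + 0 → 1521
1521 divides 60840, so a solution exists.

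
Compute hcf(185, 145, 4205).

185 = 5 · 37; 145 = 5 · 29; 4205 = 5 · 29²
gcd takes min exponent of each prime: 5 = 5

5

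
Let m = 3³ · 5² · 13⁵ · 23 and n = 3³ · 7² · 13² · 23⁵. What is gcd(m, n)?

min exponent per shared prime: 3³ · 13² · 23 = 104949

104949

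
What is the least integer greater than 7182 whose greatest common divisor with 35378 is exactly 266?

7714

Multiples of 266 above 7182: 266·28, 266·29, … . Need the cofactor coprime to 35378/266 = 133.
Checking s = 28, 29, … the first with gcd(s, 133) = 1 is s = 29, giving 7714.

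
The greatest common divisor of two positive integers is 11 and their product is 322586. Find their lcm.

gcd·lcm = product, so lcm = 322586/11 = 29326.

29326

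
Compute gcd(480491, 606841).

Euclid: 606841 = 1·480491 + 126350; 480491 = 3·126350 + 101441; 126350 = 1·101441 + 24909; 101441 = 4·24909 + 1805; 24909 = 13·1805 + 1444; 1805 = 1·1444 + 361; 1444 = 4·361 + 0. Last nonzero remainder: 361.

361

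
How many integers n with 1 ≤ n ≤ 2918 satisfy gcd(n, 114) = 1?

114 = 2·3·19. Inclusion–exclusion on these primes:
2918 − ⌊2918/2⌋ − ⌊2918/3⌋ − ⌊2918/19⌋ + ⌊2918/6⌋ + ⌊2918/38⌋ + ⌊2918/57⌋ − ⌊2918/114⌋ = 922

922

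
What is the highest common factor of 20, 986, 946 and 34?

2

20 = 2² · 5; 986 = 2 · 17 · 29; 946 = 2 · 11 · 43; 34 = 2 · 17
gcd takes min exponent of each prime: 2 = 2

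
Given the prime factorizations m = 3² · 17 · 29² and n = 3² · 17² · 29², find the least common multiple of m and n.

max exponent per prime: 3² · 17² · 29² = 2187441

2187441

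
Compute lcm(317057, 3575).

87190675

gcd first: 317057 = 88·3575 + 2457; 3575 = 1·2457 + 1118; 2457 = 2·1118 + 221; 1118 = 5·221 + 13; 221 = 17·13 + 0 → gcd = 13
lcm = 317057·3575/gcd = 1133478775/13 = 87190675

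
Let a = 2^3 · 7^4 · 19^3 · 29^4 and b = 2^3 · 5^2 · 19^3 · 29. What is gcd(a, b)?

min exponent per shared prime: 2^3 · 19^3 · 29 = 1591288

1591288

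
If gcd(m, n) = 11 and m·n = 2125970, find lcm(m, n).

gcd·lcm = product, so lcm = 2125970/11 = 193270.

193270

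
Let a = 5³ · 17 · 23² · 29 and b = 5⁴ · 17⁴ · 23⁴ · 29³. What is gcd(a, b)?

32599625

min exponent per shared prime: 5³ · 17 · 23² · 29 = 32599625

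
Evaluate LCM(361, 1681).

606841

gcd first: 1681 = 4·361 + 237; 361 = 1·237 + 124; 237 = 1·124 + 113; 124 = 1·113 + 11; 113 = 10·11 + 3; 11 = 3·3 + 2; 3 = 1·2 + 1; 2 = 2·1 + 0 → gcd = 1
lcm = 361·1681/gcd = 606841/1 = 606841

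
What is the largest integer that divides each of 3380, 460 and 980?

3380 = 2² · 5 · 13²; 460 = 2² · 5 · 23; 980 = 2² · 5 · 7²
gcd takes min exponent of each prime: 2² · 5 = 20

20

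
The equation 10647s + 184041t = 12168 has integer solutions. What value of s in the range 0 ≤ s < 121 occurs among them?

Euclid: 184041 = 17·10647 + 3042; 10647 = 3·3042 + 1521; 3042 = 2·1521 + 0 → gcd = 1521; 12168 = 1521·8.
Back-substitution yields 10647·(52) + 184041·(-3) = 1521, so one solution is s = 52·8 = 416, t = -3·8 = -24.
Solutions in s differ by 184041/1521 = 121; the one in [0, 121) is 416 mod 121 = 53.

53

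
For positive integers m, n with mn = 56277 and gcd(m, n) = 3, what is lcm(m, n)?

For any two positive integers, gcd × lcm equals their product. Hence lcm = 56277 / 3 = 18759.

18759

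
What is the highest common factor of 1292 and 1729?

1292 = 2² · 17 · 19
1729 = 7 · 13 · 19
Common: 19 = 19

19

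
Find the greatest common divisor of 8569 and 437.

19

Euclid: 8569 = 19·437 + 266; 437 = 1·266 + 171; 266 = 1·171 + 95; 171 = 1·95 + 76; 95 = 1·76 + 19; 76 = 4·19 + 0. Last nonzero remainder: 19.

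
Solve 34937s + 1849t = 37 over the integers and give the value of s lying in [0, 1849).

gcd(34937, 1849) = 1 (Euclid: 34937 = 18·1849 + 1655; 1849 = 1·1655 + 194; 1655 = 8·194 + 103; 194 = 1·103 + 91; 103 = 1·91 + 12; 91 = 7·12 + 7; 12 = 1·7 + 5; 7 = 1·5 + 2; 5 = 2·2 + 1; 2 = 2·1 + 0), and 1 | 37.
Extended Euclid: 34937·(772) + 1849·(-14587) = 1. Scale by 37: s₀ = 28564.
General solution s = s₀ + 1849k; reducing mod 1849 gives s = 829 (and t = -15664).

829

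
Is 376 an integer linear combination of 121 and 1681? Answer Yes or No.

gcd(121, 1681): 1681 = 13·121 + 108; 121 = 1·108 + 13; 108 = 8·13 + 4; 13 = 3·4 + 1; 4 = 4·1 + 0 → 1
1 divides 376, so a solution exists.

Yes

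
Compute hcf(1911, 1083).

3

Euclid: 1911 = 1·1083 + 828; 1083 = 1·828 + 255; 828 = 3·255 + 63; 255 = 4·63 + 3; 63 = 21·3 + 0. Last nonzero remainder: 3.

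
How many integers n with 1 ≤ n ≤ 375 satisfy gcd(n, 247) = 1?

329

Prime factors of 247: 13, 19. Count integers ≤ 375 divisible by none of them.
By inclusion–exclusion: 375 − ⌊375/13⌋ − ⌊375/19⌋ + ⌊375/247⌋ = 329.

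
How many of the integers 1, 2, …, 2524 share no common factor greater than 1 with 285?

1277

285 = 3·5·19. Inclusion–exclusion on these primes:
2524 − ⌊2524/3⌋ − ⌊2524/5⌋ − ⌊2524/19⌋ + ⌊2524/15⌋ + ⌊2524/57⌋ + ⌊2524/95⌋ − ⌊2524/285⌋ = 1277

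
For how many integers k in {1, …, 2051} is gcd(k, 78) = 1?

78 = 2·3·13. Inclusion–exclusion on these primes:
2051 − ⌊2051/2⌋ − ⌊2051/3⌋ − ⌊2051/13⌋ + ⌊2051/6⌋ + ⌊2051/26⌋ + ⌊2051/39⌋ − ⌊2051/78⌋ = 631

631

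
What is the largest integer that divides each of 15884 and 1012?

15884 = 2² · 11 · 19²
1012 = 2² · 11 · 23
Common: 2² · 11 = 44

44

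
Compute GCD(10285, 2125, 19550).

gcd(10285, 2125): 10285 = 4·2125 + 1785; 2125 = 1·1785 + 340; 1785 = 5·340 + 85; 340 = 4·85 + 0 → 85
gcd(85, 19550): 19550 = 230·85 + 0 → 85

85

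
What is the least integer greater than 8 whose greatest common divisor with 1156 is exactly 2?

Multiples of 2 above 8: 2·5, 2·6, … . Need the cofactor coprime to 1156/2 = 578.
Checking s = 5, 6, … the first with gcd(s, 578) = 1 is s = 5, giving 10.

10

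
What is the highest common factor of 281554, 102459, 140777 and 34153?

833

gcd(281554, 102459): 281554 = 2·102459 + 76636; 102459 = 1·76636 + 25823; 76636 = 2·25823 + 24990; 25823 = 1·24990 + 833; 24990 = 30·833 + 0 → 833
gcd(833, 140777): 140777 = 169·833 + 0 → 833
gcd(833, 34153): 34153 = 41·833 + 0 → 833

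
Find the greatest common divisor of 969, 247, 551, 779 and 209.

gcd(969, 247): 969 = 3·247 + 228; 247 = 1·228 + 19; 228 = 12·19 + 0 → 19
gcd(19, 551): 551 = 29·19 + 0 → 19
gcd(19, 779): 779 = 41·19 + 0 → 19
gcd(19, 209): 209 = 11·19 + 0 → 19

19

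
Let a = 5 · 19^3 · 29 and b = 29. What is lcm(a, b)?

994555

max exponent per prime: 5 · 19^3 · 29 = 994555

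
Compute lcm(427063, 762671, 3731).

146747815123

427063 = 7 · 13² · 19²; 762671 = 7 · 13 · 17² · 29; 3731 = 7 · 13 · 41
lcm takes max exponent of each prime: 7 · 13² · 17² · 19² · 29 · 41 = 146747815123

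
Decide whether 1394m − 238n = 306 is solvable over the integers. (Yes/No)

Yes

gcd(1394, 238): 1394 = 5·238 + 204; 238 = 1·204 + 34; 204 = 6·34 + 0 → 34
34 divides 306, so a solution exists.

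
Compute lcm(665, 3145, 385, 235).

216253345

lcm(665, 3145) = 665·3145/gcd = 2091425/5 = 418285
lcm(418285, 385) = 418285·385/gcd = 161039725/35 = 4601135
lcm(4601135, 235) = 4601135·235/gcd = 1081266725/5 = 216253345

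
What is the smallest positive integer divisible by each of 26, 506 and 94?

26 = 2 · 13; 506 = 2 · 11 · 23; 94 = 2 · 47
lcm takes max exponent of each prime: 2 · 11 · 13 · 23 · 47 = 309166

309166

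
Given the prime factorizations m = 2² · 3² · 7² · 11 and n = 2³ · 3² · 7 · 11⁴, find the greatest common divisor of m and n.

min exponent per shared prime: 2² · 3² · 7 · 11 = 2772

2772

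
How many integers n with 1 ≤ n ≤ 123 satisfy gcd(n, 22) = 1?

56

22 = 2·11. Inclusion–exclusion on these primes:
123 − ⌊123/2⌋ − ⌊123/11⌋ + ⌊123/22⌋ = 56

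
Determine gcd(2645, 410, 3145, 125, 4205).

5

2645 = 5 · 23²; 410 = 2 · 5 · 41; 3145 = 5 · 17 · 37; 125 = 5³; 4205 = 5 · 29²
gcd takes min exponent of each prime: 5 = 5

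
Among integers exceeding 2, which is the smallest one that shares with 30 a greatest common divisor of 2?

Multiples of 2 above 2: 2·2, 2·3, … . Need the cofactor coprime to 30/2 = 15.
Checking s = 2, 3, … the first with gcd(s, 15) = 1 is s = 2, giving 4.

4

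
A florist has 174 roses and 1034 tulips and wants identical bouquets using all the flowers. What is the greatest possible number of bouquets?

2

Euclid: 1034 = 5·174 + 164; 174 = 1·164 + 10; 164 = 16·10 + 4; 10 = 2·4 + 2; 4 = 2·2 + 0. Last nonzero remainder: 2.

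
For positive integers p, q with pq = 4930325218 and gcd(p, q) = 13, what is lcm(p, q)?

For any two positive integers, gcd × lcm equals their product. Hence lcm = 4930325218 / 13 = 379255786.

379255786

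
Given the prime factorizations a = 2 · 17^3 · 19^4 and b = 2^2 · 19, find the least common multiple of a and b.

2561068292

max exponent per prime: 2^2 · 17^3 · 19^4 = 2561068292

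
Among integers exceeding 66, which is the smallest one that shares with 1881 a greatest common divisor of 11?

Multiples of 11 above 66: 11·7, 11·8, … . Need the cofactor coprime to 1881/11 = 171.
Checking s = 7, 8, … the first with gcd(s, 171) = 1 is s = 7, giving 77.

77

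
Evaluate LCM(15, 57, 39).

lcm(15, 57) = 15·57/gcd = 855/3 = 285
lcm(285, 39) = 285·39/gcd = 11115/3 = 3705

3705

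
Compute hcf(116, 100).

Euclid: 116 = 1·100 + 16; 100 = 6·16 + 4; 16 = 4·4 + 0. Last nonzero remainder: 4.

4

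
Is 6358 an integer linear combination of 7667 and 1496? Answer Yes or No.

Yes

gcd(7667, 1496): 7667 = 5·1496 + 187; 1496 = 8·187 + 0 → 187
187 divides 6358, so a solution exists.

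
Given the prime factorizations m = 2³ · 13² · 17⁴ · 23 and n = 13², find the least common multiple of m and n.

2597169016

max exponent per prime: 2³ · 13² · 17⁴ · 23 = 2597169016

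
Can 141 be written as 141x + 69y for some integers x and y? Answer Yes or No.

Yes

By Bézout, 141x + 69y = 141 has integer solutions iff gcd(141, 69) | 141.
Euclid: 141 = 2·69 + 3; 69 = 23·3 + 0. gcd = 3; 141 mod 3 = 0. Yes.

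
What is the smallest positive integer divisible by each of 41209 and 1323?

gcd first: 41209 = 31·1323 + 196; 1323 = 6·196 + 147; 196 = 1·147 + 49; 147 = 3·49 + 0 → gcd = 49
lcm = 41209·1323/gcd = 54519507/49 = 1112643

1112643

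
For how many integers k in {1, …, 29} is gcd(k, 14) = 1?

13

Prime factors of 14: 2, 7. Count integers ≤ 29 divisible by none of them.
By inclusion–exclusion: 29 − ⌊29/2⌋ − ⌊29/7⌋ + ⌊29/14⌋ = 13.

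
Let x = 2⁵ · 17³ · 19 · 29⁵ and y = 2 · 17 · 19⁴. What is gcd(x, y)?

min exponent per shared prime: 2 · 17 · 19 = 646

646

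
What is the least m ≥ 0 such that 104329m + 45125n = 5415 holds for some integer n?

10

gcd(104329, 45125) = 361 (Euclid: 104329 = 2·45125 + 14079; 45125 = 3·14079 + 2888; 14079 = 4·2888 + 2527; 2888 = 1·2527 + 361; 2527 = 7·361 + 0), and 361 | 5415.
Extended Euclid: 104329·(-16) + 45125·(37) = 361. Scale by 15: m₀ = -240.
General solution m = m₀ + 125t; reducing mod 125 gives m = 10 (and n = -23).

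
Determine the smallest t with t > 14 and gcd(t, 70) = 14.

28

gcd(t, 70) = 14 forces 14 | t; write t = 14s. Then gcd(14s, 14·5) = 14·gcd(s, 5), so need gcd(s, 5) = 1.
14s > 14 gives s ≥ 2. The least s ≥ 2 coprime to 5 is 2, so t = 14·2 = 28.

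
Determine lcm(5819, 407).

5819 = 11 · 23²; 407 = 11 · 37
max exponents: 11 · 23² · 37 = 215303

215303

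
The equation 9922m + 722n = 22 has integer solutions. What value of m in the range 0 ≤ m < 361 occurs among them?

357

Reduce mod 722: 9922m ≡ 22 (mod 722). With g = gcd(9922, 722) = 2 dividing 22, divide through: 4961m ≡ 11 (mod 361).
Since gcd(4961, 361) = 1, m ≡ 11·(4961)⁻¹ ≡ 357 (mod 361). Smallest non-negative: 357.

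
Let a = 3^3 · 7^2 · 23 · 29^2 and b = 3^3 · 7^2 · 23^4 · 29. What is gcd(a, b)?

min exponent per shared prime: 3^3 · 7^2 · 23 · 29 = 882441

882441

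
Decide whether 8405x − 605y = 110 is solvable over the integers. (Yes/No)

Yes

gcd(8405, 605): 8405 = 13·605 + 540; 605 = 1·540 + 65; 540 = 8·65 + 20; 65 = 3·20 + 5; 20 = 4·5 + 0 → 5
5 divides 110, so a solution exists.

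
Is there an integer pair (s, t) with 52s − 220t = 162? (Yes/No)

No

gcd(52, 220): 220 = 4·52 + 12; 52 = 4·12 + 4; 12 = 3·4 + 0 → 4
4 does not divide 162, so a solution does not exist.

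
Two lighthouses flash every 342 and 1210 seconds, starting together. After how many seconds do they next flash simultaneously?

gcd first: 1210 = 3·342 + 184; 342 = 1·184 + 158; 184 = 1·158 + 26; 158 = 6·26 + 2; 26 = 13·2 + 0 → gcd = 2
lcm = 342·1210/gcd = 413820/2 = 206910

206910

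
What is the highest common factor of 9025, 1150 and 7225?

25

gcd(9025, 1150): 9025 = 7·1150 + 975; 1150 = 1·975 + 175; 975 = 5·175 + 100; 175 = 1·100 + 75; 100 = 1·75 + 25; 75 = 3·25 + 0 → 25
gcd(25, 7225): 7225 = 289·25 + 0 → 25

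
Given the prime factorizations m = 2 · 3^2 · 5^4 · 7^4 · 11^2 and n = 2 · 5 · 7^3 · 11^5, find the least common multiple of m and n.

max exponent per prime: 2 · 3^2 · 5^4 · 7^4 · 11^5 = 4350188823750

4350188823750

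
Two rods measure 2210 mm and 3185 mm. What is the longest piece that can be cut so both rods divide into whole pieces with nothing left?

2210 = 2 · 5 · 13 · 17
3185 = 5 · 7² · 13
Common: 5 · 13 = 65

65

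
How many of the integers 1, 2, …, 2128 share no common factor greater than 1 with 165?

1032

Prime factors of 165: 3, 5, 11. Count integers ≤ 2128 divisible by none of them.
By inclusion–exclusion: 2128 − ⌊2128/3⌋ − ⌊2128/5⌋ − ⌊2128/11⌋ + ⌊2128/15⌋ + ⌊2128/33⌋ + ⌊2128/55⌋ − ⌊2128/165⌋ = 1032.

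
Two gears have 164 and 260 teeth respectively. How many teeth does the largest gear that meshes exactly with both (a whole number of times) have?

Euclid: 260 = 1·164 + 96; 164 = 1·96 + 68; 96 = 1·68 + 28; 68 = 2·28 + 12; 28 = 2·12 + 4; 12 = 3·4 + 0. Last nonzero remainder: 4.

4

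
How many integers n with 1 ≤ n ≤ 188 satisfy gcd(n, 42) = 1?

54

Prime factors of 42: 2, 3, 7. Count integers ≤ 188 divisible by none of them.
By inclusion–exclusion: 188 − ⌊188/2⌋ − ⌊188/3⌋ − ⌊188/7⌋ + ⌊188/6⌋ + ⌊188/14⌋ + ⌊188/21⌋ − ⌊188/42⌋ = 54.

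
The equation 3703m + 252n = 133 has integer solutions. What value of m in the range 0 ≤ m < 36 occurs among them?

gcd(3703, 252) = 7 (Euclid: 3703 = 14·252 + 175; 252 = 1·175 + 77; 175 = 2·77 + 21; 77 = 3·21 + 14; 21 = 1·14 + 7; 14 = 2·7 + 0), and 7 | 133.
Extended Euclid: 3703·(13) + 252·(-191) = 7. Scale by 19: m₀ = 247.
General solution m = m₀ + 36t; reducing mod 36 gives m = 31 (and n = -455).

31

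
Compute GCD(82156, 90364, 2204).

76

gcd(82156, 90364): 90364 = 1·82156 + 8208; 82156 = 10·8208 + 76; 8208 = 108·76 + 0 → 76
gcd(76, 2204): 2204 = 29·76 + 0 → 76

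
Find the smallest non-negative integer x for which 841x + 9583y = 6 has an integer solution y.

Reduce mod 9583: 841x ≡ 6 (mod 9583). With g = gcd(841, 9583) = 1 dividing 6, divide through: 841x ≡ 6 (mod 9583).
Since gcd(841, 9583) = 1, x ≡ 6·(841)⁻¹ ≡ 6985 (mod 9583). Smallest non-negative: 6985.

6985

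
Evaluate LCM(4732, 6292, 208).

lcm(4732, 6292) = 4732·6292/gcd = 29773744/52 = 572572
lcm(572572, 208) = 572572·208/gcd = 119094976/52 = 2290288

2290288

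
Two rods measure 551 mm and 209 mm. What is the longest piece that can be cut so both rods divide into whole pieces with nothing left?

Euclid: 551 = 2·209 + 133; 209 = 1·133 + 76; 133 = 1·76 + 57; 76 = 1·57 + 19; 57 = 3·19 + 0. Last nonzero remainder: 19.

19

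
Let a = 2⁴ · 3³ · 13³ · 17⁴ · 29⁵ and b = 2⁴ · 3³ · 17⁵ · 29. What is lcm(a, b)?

max exponent per prime: 2⁴ · 3³ · 13³ · 17⁵ · 29⁵ = 27640659444365169072

27640659444365169072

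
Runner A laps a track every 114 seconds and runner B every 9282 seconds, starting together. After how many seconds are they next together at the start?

176358

114 = 2 · 3 · 19; 9282 = 2 · 3 · 7 · 13 · 17
max exponents: 2 · 3 · 7 · 13 · 17 · 19 = 176358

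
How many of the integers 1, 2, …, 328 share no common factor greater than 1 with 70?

113

70 = 2·5·7. Inclusion–exclusion on these primes:
328 − ⌊328/2⌋ − ⌊328/5⌋ − ⌊328/7⌋ + ⌊328/10⌋ + ⌊328/14⌋ + ⌊328/35⌋ − ⌊328/70⌋ = 113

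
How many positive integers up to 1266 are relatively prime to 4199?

1042

Prime factors of 4199: 13, 17, 19. Count integers ≤ 1266 divisible by none of them.
By inclusion–exclusion: 1266 − ⌊1266/13⌋ − ⌊1266/17⌋ − ⌊1266/19⌋ + ⌊1266/221⌋ + ⌊1266/247⌋ + ⌊1266/323⌋ − ⌊1266/4199⌋ = 1042.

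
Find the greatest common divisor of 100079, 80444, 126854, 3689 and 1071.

100079 = 7 · 17 · 29²; 80444 = 2² · 7 · 13² · 17; 126854 = 2 · 7 · 13 · 17 · 41; 3689 = 7 · 17 · 31; 1071 = 3² · 7 · 17
gcd takes min exponent of each prime: 7 · 17 = 119

119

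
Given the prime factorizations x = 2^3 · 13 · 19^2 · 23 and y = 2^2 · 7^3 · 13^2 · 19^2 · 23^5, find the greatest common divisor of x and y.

431756

min exponent per shared prime: 2^2 · 13 · 19^2 · 23 = 431756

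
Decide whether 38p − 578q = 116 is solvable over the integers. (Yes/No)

Yes

By Bézout, 38p − 578q = 116 has integer solutions iff gcd(38, 578) | 116.
Euclid: 578 = 15·38 + 8; 38 = 4·8 + 6; 8 = 1·6 + 2; 6 = 3·2 + 0. gcd = 2; 116 mod 2 = 0. Yes.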